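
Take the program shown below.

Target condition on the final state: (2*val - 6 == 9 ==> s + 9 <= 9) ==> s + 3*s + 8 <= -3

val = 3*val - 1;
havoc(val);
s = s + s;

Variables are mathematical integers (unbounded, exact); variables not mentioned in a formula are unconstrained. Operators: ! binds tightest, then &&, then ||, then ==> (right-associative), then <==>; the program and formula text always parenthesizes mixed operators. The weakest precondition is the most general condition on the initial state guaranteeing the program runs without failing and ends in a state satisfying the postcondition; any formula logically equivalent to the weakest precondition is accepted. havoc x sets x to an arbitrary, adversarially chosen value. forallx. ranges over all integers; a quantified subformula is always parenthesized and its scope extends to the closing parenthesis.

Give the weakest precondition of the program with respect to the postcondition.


Working backward. After the program, the postcondition (2*val - 6 == 9 ==> s + 9 <= 9) ==> s + 3*s + 8 <= -3 must hold; in canonical form it is (2*val == 15 ==> s <= 0) ==> 4*s <= -11.
Before s := s + s: (2*val == 15 ==> 2*s <= 0) ==> 8*s <= -11
Before havoc val: forall val_1. ((2*val_1 == 15 ==> 2*s <= 0) ==> 8*s <= -11)
Before val := 3*val - 1: forall val_1. ((2*val_1 == 15 ==> 2*s <= 0) ==> 8*s <= -11)
Answer: WP = forall val_1. ((2*val_1 == 15 ==> 2*s <= 0) ==> 8*s <= -11)


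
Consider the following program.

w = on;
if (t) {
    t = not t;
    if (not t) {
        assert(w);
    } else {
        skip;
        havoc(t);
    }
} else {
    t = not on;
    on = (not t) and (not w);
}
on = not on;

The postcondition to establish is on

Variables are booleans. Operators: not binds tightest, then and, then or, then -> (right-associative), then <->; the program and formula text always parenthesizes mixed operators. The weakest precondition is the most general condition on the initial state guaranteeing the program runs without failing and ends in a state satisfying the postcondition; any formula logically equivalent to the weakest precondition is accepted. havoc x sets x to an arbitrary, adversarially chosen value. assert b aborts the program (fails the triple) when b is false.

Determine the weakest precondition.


Working backward. After the program, on must hold.
Before on := not on: not on
Then branch requires (t -> (w and (not on))) and ((not t) -> (not on)); else branch requires not (on and (not w)).
Before the if: (t -> ((t -> (w and (not on))) and ((not t) -> (not on)))) and ((not t) -> (not (on and (not w))))
Before w := on: t -> ((not t) and ((not t) -> (not on)))
Answer: WP = t -> ((not t) and ((not t) -> (not on)))


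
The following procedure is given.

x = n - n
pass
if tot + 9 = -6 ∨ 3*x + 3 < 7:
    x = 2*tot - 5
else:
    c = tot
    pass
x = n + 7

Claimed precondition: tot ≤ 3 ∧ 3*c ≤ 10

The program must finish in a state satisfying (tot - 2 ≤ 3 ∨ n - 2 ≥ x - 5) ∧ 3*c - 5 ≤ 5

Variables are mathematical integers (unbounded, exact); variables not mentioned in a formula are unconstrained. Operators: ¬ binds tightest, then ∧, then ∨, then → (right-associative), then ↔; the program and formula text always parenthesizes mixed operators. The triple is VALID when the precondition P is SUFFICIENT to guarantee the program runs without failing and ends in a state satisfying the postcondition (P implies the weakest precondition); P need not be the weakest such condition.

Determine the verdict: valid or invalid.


Working backward. After the program, the postcondition (tot - 2 ≤ 3 ∨ n - 2 ≥ x - 5) ∧ 3*c - 5 ≤ 5 must hold; in canonical form it is (tot ≤ 5 ∨ n ≥ x - 3) ∧ 3*c ≤ 10.
Before x := n + 7: tot ≤ 5 ∧ 3*c ≤ 10
Then branch requires tot ≤ 5 ∧ 3*c ≤ 10; else branch requires tot ≤ 5 ∧ 3*tot ≤ 10.
Before the if: ((tot = -15 ∨ 3*x < 4) → (tot ≤ 5 ∧ 3*c ≤ 10)) ∧ ((¬(tot = -15 ∨ 3*x < 4)) → (tot ≤ 5 ∧ 3*tot ≤ 10))
Before skip: ((tot = -15 ∨ 3*x < 4) → (tot ≤ 5 ∧ 3*c ≤ 10)) ∧ ((¬(tot = -15 ∨ 3*x < 4)) → (tot ≤ 5 ∧ 3*tot ≤ 10))
Before x := n - n: tot ≤ 5 ∧ 3*c ≤ 10
The weakest precondition is tot ≤ 5 ∧ 3*c ≤ 10.
Check whether tot ≤ 3 ∧ 3*c ≤ 10 implies it.
Every state satisfying the precondition satisfies the weakest precondition: the implication holds.
Answer: valid


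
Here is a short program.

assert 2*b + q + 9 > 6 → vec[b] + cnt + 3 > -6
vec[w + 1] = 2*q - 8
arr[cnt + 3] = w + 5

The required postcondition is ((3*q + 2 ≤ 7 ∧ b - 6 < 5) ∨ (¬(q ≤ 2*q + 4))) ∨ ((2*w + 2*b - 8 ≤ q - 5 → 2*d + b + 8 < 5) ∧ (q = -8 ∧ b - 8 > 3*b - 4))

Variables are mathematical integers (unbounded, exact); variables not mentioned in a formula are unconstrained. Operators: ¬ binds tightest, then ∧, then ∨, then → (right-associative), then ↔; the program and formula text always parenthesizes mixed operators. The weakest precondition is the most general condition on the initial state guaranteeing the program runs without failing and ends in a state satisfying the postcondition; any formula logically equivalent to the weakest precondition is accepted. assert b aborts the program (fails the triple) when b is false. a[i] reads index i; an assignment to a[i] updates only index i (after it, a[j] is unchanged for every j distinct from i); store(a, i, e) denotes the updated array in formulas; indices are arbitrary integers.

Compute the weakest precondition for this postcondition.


Working backward. After the program, the postcondition ((3*q + 2 ≤ 7 ∧ b - 6 < 5) ∨ (¬(q ≤ 2*q + 4))) ∨ ((2*w + 2*b - 8 ≤ q - 5 → 2*d + b + 8 < 5) ∧ (q = -8 ∧ b - 8 > 3*b - 4)) must hold; in canonical form it is (3*q ≤ 5 ∧ b < 11) ∨ (¬(q ≥ -4)) ∨ ((2*b + 2*w ≤ q + 3 → b + 2*d < -3) ∧ q = -8 ∧ 2*b < -4).
Before arr[cnt + 3] := w + 5: (3*q ≤ 5 ∧ b < 11) ∨ (¬(q ≥ -4)) ∨ ((2*b + 2*w ≤ q + 3 → b + 2*d < -3) ∧ q = -8 ∧ 2*b < -4)
Before vec[w + 1] := 2*q - 8: (3*q ≤ 5 ∧ b < 11) ∨ (¬(q ≥ -4)) ∨ ((2*b + 2*w ≤ q + 3 → b + 2*d < -3) ∧ q = -8 ∧ 2*b < -4)
Before assert 2*b + q + 9 > 6 → vec[b] + cnt + 3 > -6: (2*b + q > -3 → vec[b] + cnt > -9) ∧ ((3*q ≤ 5 ∧ b < 11) ∨ (¬(q ≥ -4)) ∨ ((2*b + 2*w ≤ q + 3 → b + 2*d < -3) ∧ q = -8 ∧ 2*b < -4))
Answer: WP = (2*b + q > -3 → vec[b] + cnt > -9) ∧ ((3*q ≤ 5 ∧ b < 11) ∨ (¬(q ≥ -4)) ∨ ((2*b + 2*w ≤ q + 3 → b + 2*d < -3) ∧ q = -8 ∧ 2*b < -4))


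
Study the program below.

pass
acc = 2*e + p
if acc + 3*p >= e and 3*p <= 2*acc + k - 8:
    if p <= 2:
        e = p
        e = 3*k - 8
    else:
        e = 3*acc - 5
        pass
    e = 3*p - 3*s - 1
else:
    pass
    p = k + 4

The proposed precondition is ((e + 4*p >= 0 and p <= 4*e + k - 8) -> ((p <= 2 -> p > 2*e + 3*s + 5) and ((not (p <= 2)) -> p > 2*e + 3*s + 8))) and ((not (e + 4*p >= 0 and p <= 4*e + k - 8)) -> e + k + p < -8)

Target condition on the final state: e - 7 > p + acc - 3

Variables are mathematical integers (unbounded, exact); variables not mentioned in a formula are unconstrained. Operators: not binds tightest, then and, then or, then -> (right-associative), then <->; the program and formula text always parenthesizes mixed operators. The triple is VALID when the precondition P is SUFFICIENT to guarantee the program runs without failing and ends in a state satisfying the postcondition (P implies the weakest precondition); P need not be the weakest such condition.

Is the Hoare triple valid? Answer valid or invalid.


Working backward. After the program, the postcondition e - 7 > p + acc - 3 must hold; in canonical form it is e > acc + p + 4.
Then branch requires (p <= 2 -> 2*p > acc + 3*s + 5) and ((not (p <= 2)) -> 2*p > acc + 3*s + 5); else branch requires e > acc + k + 8.
Before the if: ((acc + 3*p >= e and 3*p <= 2*acc + k - 8) -> ((p <= 2 -> 2*p > acc + 3*s + 5) and ((not (p <= 2)) -> 2*p > acc + 3*s + 5))) and ((not (acc + 3*p >= e and 3*p <= 2*acc + k - 8)) -> e > acc + k + 8)
Before acc := 2*e + p: ((e + 4*p >= 0 and p <= 4*e + k - 8) -> ((p <= 2 -> p > 2*e + 3*s + 5) and ((not (p <= 2)) -> p > 2*e + 3*s + 5))) and ((not (e + 4*p >= 0 and p <= 4*e + k - 8)) -> e + k + p < -8)
Before skip: ((e + 4*p >= 0 and p <= 4*e + k - 8) -> ((p <= 2 -> p > 2*e + 3*s + 5) and ((not (p <= 2)) -> p > 2*e + 3*s + 5))) and ((not (e + 4*p >= 0 and p <= 4*e + k - 8)) -> e + k + p < -8)
The weakest precondition is ((e + 4*p >= 0 and p <= 4*e + k - 8) -> ((p <= 2 -> p > 2*e + 3*s + 5) and ((not (p <= 2)) -> p > 2*e + 3*s + 5))) and ((not (e + 4*p >= 0 and p <= 4*e + k - 8)) -> e + k + p < -8).
Check whether ((e + 4*p >= 0 and p <= 4*e + k - 8) -> ((p <= 2 -> p > 2*e + 3*s + 5) and ((not (p <= 2)) -> p > 2*e + 3*s + 8))) and ((not (e + 4*p >= 0 and p <= 4*e + k - 8)) -> e + k + p < -8) implies it.
Every state satisfying the precondition satisfies the weakest precondition: the implication holds.
Answer: valid


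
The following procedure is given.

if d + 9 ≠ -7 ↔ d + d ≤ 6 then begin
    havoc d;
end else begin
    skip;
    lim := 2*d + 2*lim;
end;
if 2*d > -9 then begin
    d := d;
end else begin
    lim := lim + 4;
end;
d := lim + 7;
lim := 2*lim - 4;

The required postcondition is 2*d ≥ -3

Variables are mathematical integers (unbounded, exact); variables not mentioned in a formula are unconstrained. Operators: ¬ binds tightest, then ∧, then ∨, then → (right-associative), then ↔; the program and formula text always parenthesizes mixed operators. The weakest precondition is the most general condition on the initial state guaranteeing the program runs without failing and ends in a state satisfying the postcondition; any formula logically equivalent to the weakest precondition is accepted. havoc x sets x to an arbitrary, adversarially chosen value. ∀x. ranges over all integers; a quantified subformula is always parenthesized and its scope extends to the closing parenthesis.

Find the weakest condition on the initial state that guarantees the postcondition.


Working backward. After the program, 2*d ≥ -3 must hold.
Before lim := 2*lim - 4: 2*d ≥ -3
Before d := lim + 7: 2*lim ≥ -17
Then branch requires 2*lim ≥ -17; else branch requires 2*lim ≥ -25.
Before the if: (2*d > -9 → 2*lim ≥ -17) ∧ ((¬(2*d > -9)) → 2*lim ≥ -25)
Then branch requires ∀d_1. ((2*d_1 > -9 → 2*lim ≥ -17) ∧ ((¬(2*d_1 > -9)) → 2*lim ≥ -25)); else branch requires (2*d > -9 → 4*d + 4*lim ≥ -17) ∧ ((¬(2*d > -9)) → 4*d + 4*lim ≥ -25).
Before the if: ((d ≠ -16 ↔ 2*d ≤ 6) → (∀d_1. ((2*d_1 > -9 → 2*lim ≥ -17) ∧ ((¬(2*d_1 > -9)) → 2*lim ≥ -25)))) ∧ ((¬(d ≠ -16 ↔ 2*d ≤ 6)) → ((2*d > -9 → 4*d + 4*lim ≥ -17) ∧ ((¬(2*d > -9)) → 4*d + 4*lim ≥ -25)))
Answer: WP = ((d ≠ -16 ↔ 2*d ≤ 6) → (∀d_1. ((2*d_1 > -9 → 2*lim ≥ -17) ∧ ((¬(2*d_1 > -9)) → 2*lim ≥ -25)))) ∧ ((¬(d ≠ -16 ↔ 2*d ≤ 6)) → ((2*d > -9 → 4*d + 4*lim ≥ -17) ∧ ((¬(2*d > -9)) → 4*d + 4*lim ≥ -25)))


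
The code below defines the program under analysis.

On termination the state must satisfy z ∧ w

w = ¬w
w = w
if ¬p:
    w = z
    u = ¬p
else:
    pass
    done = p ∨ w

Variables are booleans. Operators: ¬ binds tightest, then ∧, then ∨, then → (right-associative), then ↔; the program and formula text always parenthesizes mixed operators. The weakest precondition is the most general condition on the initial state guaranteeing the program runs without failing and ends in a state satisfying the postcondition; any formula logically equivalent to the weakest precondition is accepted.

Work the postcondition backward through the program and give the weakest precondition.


Working backward. After the program, z ∧ w must hold.
Then branch requires z; else branch requires z ∧ w.
Before the if: ((¬p) → z) ∧ (p → (z ∧ w))
Before w := w: ((¬p) → z) ∧ (p → (z ∧ w))
Before w := ¬w: ((¬p) → z) ∧ (p → (z ∧ (¬w)))
Answer: WP = ((¬p) → z) ∧ (p → (z ∧ (¬w)))


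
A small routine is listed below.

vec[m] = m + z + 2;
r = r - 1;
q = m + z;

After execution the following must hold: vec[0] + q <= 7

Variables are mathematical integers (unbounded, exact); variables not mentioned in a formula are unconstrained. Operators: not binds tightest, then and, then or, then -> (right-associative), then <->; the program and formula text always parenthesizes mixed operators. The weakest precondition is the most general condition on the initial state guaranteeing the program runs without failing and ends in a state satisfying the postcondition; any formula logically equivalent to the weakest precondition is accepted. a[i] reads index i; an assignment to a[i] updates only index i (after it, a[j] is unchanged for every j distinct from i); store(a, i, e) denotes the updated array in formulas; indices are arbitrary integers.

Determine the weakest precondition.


Working backward. After the program, vec[0] + q <= 7 must hold.
Before q := m + z: vec[0] + m + z <= 7
Before r := r - 1: vec[0] + m + z <= 7
Before vec[m] := m + z + 2: store(vec, m, m + z + 2)[0] + m + z <= 7
Answer: WP = store(vec, m, m + z + 2)[0] + m + z <= 7


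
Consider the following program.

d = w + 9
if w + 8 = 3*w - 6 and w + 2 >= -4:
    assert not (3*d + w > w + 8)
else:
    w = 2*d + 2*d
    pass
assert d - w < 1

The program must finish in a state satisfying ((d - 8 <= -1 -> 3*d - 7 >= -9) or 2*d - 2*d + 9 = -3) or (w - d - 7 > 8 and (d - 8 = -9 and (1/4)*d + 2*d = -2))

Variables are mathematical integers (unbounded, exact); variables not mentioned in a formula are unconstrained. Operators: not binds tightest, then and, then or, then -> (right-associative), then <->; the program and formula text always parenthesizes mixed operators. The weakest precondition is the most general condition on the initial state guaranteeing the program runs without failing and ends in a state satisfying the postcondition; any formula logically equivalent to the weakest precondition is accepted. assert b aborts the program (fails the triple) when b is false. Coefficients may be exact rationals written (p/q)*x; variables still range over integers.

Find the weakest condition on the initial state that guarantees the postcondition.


Working backward. After the program, the postcondition ((d - 8 <= -1 -> 3*d - 7 >= -9) or 2*d - 2*d + 9 = -3) or (w - d - 7 > 8 and (d - 8 = -9 and (1/4)*d + 2*d = -2)) must hold; in canonical form it is (d <= 7 -> 3*d >= -2) or (w > d + 15 and d = -1 and (9/4)*d = -2).
Before assert d - w < 1: d < w + 1 and ((d <= 7 -> 3*d >= -2) or (w > d + 15 and d = -1 and (9/4)*d = -2))
Then branch requires (not (3*d > 8)) and d < w + 1 and ((d <= 7 -> 3*d >= -2) or (w > d + 15 and d = -1 and (9/4)*d = -2)); else branch requires 3*d > -1 and ((d <= 7 -> 3*d >= -2) or (3*d > 15 and d = -1 and (9/4)*d = -2)).
Before the if: ((2*w = 14 and w >= -6) -> ((not (3*d > 8)) and d < w + 1 and ((d <= 7 -> 3*d >= -2) or (w > d + 15 and d = -1 and (9/4)*d = -2)))) and ((not (2*w = 14 and w >= -6)) -> (3*d > -1 and ((d <= 7 -> 3*d >= -2) or (3*d > 15 and d = -1 and (9/4)*d = -2))))
Before d := w + 9: (not (2*w = 14 and w >= -6)) and ((not (2*w = 14 and w >= -6)) -> (3*w > -28 and ((w <= -2 -> 3*w >= -29) or (3*w > -12 and w = -10 and (9/4)*w = -89/4))))
Answer: WP = (not (2*w = 14 and w >= -6)) and ((not (2*w = 14 and w >= -6)) -> (3*w > -28 and ((w <= -2 -> 3*w >= -29) or (3*w > -12 and w = -10 and (9/4)*w = -89/4))))


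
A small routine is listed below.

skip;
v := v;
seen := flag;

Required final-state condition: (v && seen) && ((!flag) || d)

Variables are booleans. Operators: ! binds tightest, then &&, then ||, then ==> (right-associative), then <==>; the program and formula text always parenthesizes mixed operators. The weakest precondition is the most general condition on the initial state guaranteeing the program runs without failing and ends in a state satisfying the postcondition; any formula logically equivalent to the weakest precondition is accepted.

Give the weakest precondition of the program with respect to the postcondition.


Working backward. After the program, the postcondition (v && seen) && ((!flag) || d) must hold; in canonical form it is v && seen && ((!flag) || d).
Before seen := flag: v && flag && ((!flag) || d)
Before v := v: v && flag && ((!flag) || d)
Before skip: v && flag && ((!flag) || d)
Answer: WP = v && flag && ((!flag) || d)


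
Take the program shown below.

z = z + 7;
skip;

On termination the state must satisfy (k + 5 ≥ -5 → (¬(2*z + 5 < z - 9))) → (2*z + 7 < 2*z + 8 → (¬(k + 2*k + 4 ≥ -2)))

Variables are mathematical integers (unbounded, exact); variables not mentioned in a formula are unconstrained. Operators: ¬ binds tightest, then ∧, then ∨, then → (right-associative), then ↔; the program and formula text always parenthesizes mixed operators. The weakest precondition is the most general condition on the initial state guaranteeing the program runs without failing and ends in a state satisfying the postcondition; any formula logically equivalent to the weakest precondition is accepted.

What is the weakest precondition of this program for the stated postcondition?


Working backward. After the program, the postcondition (k + 5 ≥ -5 → (¬(2*z + 5 < z - 9))) → (2*z + 7 < 2*z + 8 → (¬(k + 2*k + 4 ≥ -2))) must hold; in canonical form it is (k ≥ -10 → (¬(z < -14))) → (¬(3*k ≥ -6)).
Before skip: (k ≥ -10 → (¬(z < -14))) → (¬(3*k ≥ -6))
Before z := z + 7: (k ≥ -10 → (¬(z < -21))) → (¬(3*k ≥ -6))
Answer: WP = (k ≥ -10 → (¬(z < -21))) → (¬(3*k ≥ -6))


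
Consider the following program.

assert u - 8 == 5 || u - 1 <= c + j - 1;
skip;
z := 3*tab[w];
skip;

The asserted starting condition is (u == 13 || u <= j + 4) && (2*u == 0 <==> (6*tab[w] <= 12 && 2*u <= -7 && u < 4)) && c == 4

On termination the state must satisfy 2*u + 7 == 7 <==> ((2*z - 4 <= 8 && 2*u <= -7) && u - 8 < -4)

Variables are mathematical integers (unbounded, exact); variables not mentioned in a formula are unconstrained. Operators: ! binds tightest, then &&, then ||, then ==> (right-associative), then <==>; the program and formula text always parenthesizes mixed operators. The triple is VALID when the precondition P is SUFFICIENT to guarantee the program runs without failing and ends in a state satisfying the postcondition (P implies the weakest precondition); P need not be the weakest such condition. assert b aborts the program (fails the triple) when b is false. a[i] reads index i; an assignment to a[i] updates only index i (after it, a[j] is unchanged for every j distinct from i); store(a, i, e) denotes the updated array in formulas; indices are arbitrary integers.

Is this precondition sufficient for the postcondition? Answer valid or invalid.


Working backward. After the program, the postcondition 2*u + 7 == 7 <==> ((2*z - 4 <= 8 && 2*u <= -7) && u - 8 < -4) must hold; in canonical form it is 2*u == 0 <==> (2*z <= 12 && 2*u <= -7 && u < 4).
Before skip: 2*u == 0 <==> (2*z <= 12 && 2*u <= -7 && u < 4)
Before z := 3*tab[w]: 2*u == 0 <==> (6*tab[w] <= 12 && 2*u <= -7 && u < 4)
Before skip: 2*u == 0 <==> (6*tab[w] <= 12 && 2*u <= -7 && u < 4)
Before assert u - 8 == 5 || u - 1 <= c + j - 1: (u == 13 || u <= c + j) && (2*u == 0 <==> (6*tab[w] <= 12 && 2*u <= -7 && u < 4))
The weakest precondition is (u == 13 || u <= c + j) && (2*u == 0 <==> (6*tab[w] <= 12 && 2*u <= -7 && u < 4)).
Check whether (u == 13 || u <= j + 4) && (2*u == 0 <==> (6*tab[w] <= 12 && 2*u <= -7 && u < 4)) && c == 4 implies it.
Every state satisfying the precondition satisfies the weakest precondition: the implication holds.
Answer: valid


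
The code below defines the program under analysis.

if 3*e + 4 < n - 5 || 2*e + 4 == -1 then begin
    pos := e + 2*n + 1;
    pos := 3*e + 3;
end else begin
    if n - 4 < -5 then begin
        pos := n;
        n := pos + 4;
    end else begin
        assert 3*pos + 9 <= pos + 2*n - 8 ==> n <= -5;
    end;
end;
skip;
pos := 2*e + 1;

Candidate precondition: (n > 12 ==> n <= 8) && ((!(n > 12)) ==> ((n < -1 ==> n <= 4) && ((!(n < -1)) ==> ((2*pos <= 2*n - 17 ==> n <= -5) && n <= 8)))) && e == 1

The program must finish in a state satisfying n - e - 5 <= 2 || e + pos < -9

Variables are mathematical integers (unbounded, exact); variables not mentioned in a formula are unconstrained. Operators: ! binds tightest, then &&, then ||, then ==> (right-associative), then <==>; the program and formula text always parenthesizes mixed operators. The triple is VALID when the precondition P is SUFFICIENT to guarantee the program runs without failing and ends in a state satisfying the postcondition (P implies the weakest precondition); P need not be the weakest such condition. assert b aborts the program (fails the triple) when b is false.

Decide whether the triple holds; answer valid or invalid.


Working backward. After the program, the postcondition n - e - 5 <= 2 || e + pos < -9 must hold; in canonical form it is n <= e + 7 || e + pos < -9.
Before pos := 2*e + 1: n <= e + 7 || 3*e < -10
Before skip: n <= e + 7 || 3*e < -10
Then branch requires n <= e + 7 || 3*e < -10; else branch requires (n < -1 ==> (n <= e + 3 || 3*e < -10)) && ((!(n < -1)) ==> ((2*pos <= 2*n - 17 ==> n <= -5) && (n <= e + 7 || 3*e < -10))).
Before the if: ((3*e < n - 9 || 2*e == -5) ==> (n <= e + 7 || 3*e < -10)) && ((!(3*e < n - 9 || 2*e == -5)) ==> ((n < -1 ==> (n <= e + 3 || 3*e < -10)) && ((!(n < -1)) ==> ((2*pos <= 2*n - 17 ==> n <= -5) && (n <= e + 7 || 3*e < -10)))))
The weakest precondition is ((3*e < n - 9 || 2*e == -5) ==> (n <= e + 7 || 3*e < -10)) && ((!(3*e < n - 9 || 2*e == -5)) ==> ((n < -1 ==> (n <= e + 3 || 3*e < -10)) && ((!(n < -1)) ==> ((2*pos <= 2*n - 17 ==> n <= -5) && (n <= e + 7 || 3*e < -10))))).
Check whether (n > 12 ==> n <= 8) && ((!(n > 12)) ==> ((n < -1 ==> n <= 4) && ((!(n < -1)) ==> ((2*pos <= 2*n - 17 ==> n <= -5) && n <= 8)))) && e == 1 implies it.
Every state satisfying the precondition satisfies the weakest precondition: the implication holds.
Answer: valid


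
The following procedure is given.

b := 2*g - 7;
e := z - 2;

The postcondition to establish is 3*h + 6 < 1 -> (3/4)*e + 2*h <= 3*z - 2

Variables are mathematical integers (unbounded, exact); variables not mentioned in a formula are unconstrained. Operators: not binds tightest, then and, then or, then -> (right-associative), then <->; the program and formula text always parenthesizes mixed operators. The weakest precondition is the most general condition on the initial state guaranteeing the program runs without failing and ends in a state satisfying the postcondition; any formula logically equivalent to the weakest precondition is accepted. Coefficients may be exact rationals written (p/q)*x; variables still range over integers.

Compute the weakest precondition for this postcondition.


Working backward. After the program, the postcondition 3*h + 6 < 1 -> (3/4)*e + 2*h <= 3*z - 2 must hold; in canonical form it is 3*h < -5 -> (3/4)*e + 2*h <= 3*z - 2.
Before e := z - 2: 3*h < -5 -> 2*h <= (9/4)*z - 1/2
Before b := 2*g - 7: 3*h < -5 -> 2*h <= (9/4)*z - 1/2
Answer: WP = 3*h < -5 -> 2*h <= (9/4)*z - 1/2


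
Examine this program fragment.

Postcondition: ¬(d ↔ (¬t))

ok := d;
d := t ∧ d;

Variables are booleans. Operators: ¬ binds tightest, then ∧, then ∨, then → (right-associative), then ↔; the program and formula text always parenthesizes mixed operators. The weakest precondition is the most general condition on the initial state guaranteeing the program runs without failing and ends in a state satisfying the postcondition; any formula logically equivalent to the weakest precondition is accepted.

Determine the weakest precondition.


Working backward. After the program, ¬(d ↔ (¬t)) must hold.
Before d := t ∧ d: ¬((t ∧ d) ↔ (¬t))
Before ok := d: ¬((t ∧ d) ↔ (¬t))
Answer: WP = ¬((t ∧ d) ↔ (¬t))


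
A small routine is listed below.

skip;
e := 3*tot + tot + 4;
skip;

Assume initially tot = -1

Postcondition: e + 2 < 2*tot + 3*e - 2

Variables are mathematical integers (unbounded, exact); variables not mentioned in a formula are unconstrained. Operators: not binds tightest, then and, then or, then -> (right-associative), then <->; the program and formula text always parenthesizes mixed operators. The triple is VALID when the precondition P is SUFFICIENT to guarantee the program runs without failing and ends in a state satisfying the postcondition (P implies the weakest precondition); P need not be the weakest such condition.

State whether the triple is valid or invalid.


Working backward. After the program, the postcondition e + 2 < 2*tot + 3*e - 2 must hold; in canonical form it is 2*e + 2*tot > 4.
Before skip: 2*e + 2*tot > 4
Before e := 3*tot + tot + 4: 10*tot > -4
Before skip: 10*tot > -4
The weakest precondition is 10*tot > -4.
Check whether tot = -1 implies it.
Countermodel: at the initial state tot = -1, the precondition holds but the weakest precondition fails.
Answer: invalid


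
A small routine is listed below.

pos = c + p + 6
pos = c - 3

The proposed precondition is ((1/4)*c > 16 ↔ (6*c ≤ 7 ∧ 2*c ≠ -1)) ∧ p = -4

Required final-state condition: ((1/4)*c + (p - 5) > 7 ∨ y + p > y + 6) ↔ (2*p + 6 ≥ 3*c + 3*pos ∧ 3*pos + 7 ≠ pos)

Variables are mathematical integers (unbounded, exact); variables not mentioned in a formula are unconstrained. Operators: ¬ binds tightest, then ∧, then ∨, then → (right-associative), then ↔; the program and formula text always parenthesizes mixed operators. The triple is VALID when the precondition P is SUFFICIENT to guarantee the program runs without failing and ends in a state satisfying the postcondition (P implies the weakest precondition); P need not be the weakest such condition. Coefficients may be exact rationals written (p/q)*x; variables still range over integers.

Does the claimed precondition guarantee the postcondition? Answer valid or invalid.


Working backward. After the program, the postcondition ((1/4)*c + (p - 5) > 7 ∨ y + p > y + 6) ↔ (2*p + 6 ≥ 3*c + 3*pos ∧ 3*pos + 7 ≠ pos) must hold; in canonical form it is ((1/4)*c + p > 12 ∨ p > 6) ↔ (2*p ≥ 3*c + 3*pos - 6 ∧ 2*pos ≠ -7).
Before pos := c - 3: ((1/4)*c + p > 12 ∨ p > 6) ↔ (2*p ≥ 6*c - 15 ∧ 2*c ≠ -1)
Before pos := c + p + 6: ((1/4)*c + p > 12 ∨ p > 6) ↔ (2*p ≥ 6*c - 15 ∧ 2*c ≠ -1)
The weakest precondition is ((1/4)*c + p > 12 ∨ p > 6) ↔ (2*p ≥ 6*c - 15 ∧ 2*c ≠ -1).
Check whether ((1/4)*c > 16 ↔ (6*c ≤ 7 ∧ 2*c ≠ -1)) ∧ p = -4 implies it.
Every state satisfying the precondition satisfies the weakest precondition: the implication holds.
Answer: valid


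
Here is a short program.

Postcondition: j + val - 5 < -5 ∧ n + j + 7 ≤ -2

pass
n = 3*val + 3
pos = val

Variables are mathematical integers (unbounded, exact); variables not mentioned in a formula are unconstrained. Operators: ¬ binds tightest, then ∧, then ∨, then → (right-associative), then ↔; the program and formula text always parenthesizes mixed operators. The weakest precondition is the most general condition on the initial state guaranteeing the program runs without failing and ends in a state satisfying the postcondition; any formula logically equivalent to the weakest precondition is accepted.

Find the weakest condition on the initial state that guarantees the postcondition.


Working backward. After the program, the postcondition j + val - 5 < -5 ∧ n + j + 7 ≤ -2 must hold; in canonical form it is j + val < 0 ∧ j + n ≤ -9.
Before pos := val: j + val < 0 ∧ j + n ≤ -9
Before n := 3*val + 3: j + val < 0 ∧ j + 3*val ≤ -12
Before skip: j + val < 0 ∧ j + 3*val ≤ -12
Answer: WP = j + val < 0 ∧ j + 3*val ≤ -12


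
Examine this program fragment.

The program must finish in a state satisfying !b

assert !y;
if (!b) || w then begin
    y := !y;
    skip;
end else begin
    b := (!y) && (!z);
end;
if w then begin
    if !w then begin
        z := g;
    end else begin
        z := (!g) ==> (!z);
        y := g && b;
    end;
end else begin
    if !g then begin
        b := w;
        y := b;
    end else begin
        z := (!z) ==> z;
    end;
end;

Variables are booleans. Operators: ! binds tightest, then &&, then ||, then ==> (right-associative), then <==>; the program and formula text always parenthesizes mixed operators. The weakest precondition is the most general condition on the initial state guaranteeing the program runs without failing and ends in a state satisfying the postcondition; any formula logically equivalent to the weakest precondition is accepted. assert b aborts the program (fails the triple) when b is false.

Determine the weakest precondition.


Working backward. After the program, !b must hold.
Then branch requires ((!w) ==> (!b)) && (w ==> (!b)); else branch requires ((!g) ==> (!w)) && (g ==> (!b)).
Before the if: (w ==> (((!w) ==> (!b)) && (w ==> (!b)))) && ((!w) ==> (((!g) ==> (!w)) && (g ==> (!b))))
Then branch requires (w ==> (((!w) ==> (!b)) && (w ==> (!b)))) && ((!w) ==> (((!g) ==> (!w)) && (g ==> (!b)))); else branch requires (w ==> (((!w) ==> (!((!y) && (!z)))) && (w ==> (!((!y) && (!z)))))) && ((!w) ==> (((!g) ==> (!w)) && (g ==> (!((!y) && (!z)))))).
Before the if: (((!b) || w) ==> ((w ==> (((!w) ==> (!b)) && (w ==> (!b)))) && ((!w) ==> (((!g) ==> (!w)) && (g ==> (!b)))))) && ((!((!b) || w)) ==> ((w ==> (((!w) ==> (!((!y) && (!z)))) && (w ==> (!((!y) && (!z)))))) && ((!w) ==> (((!g) ==> (!w)) && (g ==> (!((!y) && (!z))))))))
Before assert !y: (!y) && (((!b) || w) ==> ((w ==> (((!w) ==> (!b)) && (w ==> (!b)))) && ((!w) ==> (((!g) ==> (!w)) && (g ==> (!b)))))) && ((!((!b) || w)) ==> ((w ==> (((!w) ==> (!((!y) && (!z)))) && (w ==> (!((!y) && (!z)))))) && ((!w) ==> (((!g) ==> (!w)) && (g ==> (!((!y) && (!z))))))))
Answer: WP = (!y) && (((!b) || w) ==> ((w ==> (((!w) ==> (!b)) && (w ==> (!b)))) && ((!w) ==> (((!g) ==> (!w)) && (g ==> (!b)))))) && ((!((!b) || w)) ==> ((w ==> (((!w) ==> (!((!y) && (!z)))) && (w ==> (!((!y) && (!z)))))) && ((!w) ==> (((!g) ==> (!w)) && (g ==> (!((!y) && (!z))))))))


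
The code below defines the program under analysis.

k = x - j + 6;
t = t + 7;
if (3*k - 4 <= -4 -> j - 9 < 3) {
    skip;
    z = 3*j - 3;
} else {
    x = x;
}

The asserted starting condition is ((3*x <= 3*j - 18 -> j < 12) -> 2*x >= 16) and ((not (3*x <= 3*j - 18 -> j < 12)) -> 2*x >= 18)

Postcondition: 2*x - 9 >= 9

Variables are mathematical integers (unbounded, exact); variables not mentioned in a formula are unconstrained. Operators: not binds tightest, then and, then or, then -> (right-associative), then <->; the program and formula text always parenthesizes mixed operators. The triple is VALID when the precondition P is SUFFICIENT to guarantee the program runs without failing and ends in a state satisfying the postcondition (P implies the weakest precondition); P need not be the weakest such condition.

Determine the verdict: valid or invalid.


Working backward. After the program, the postcondition 2*x - 9 >= 9 must hold; in canonical form it is 2*x >= 18.
Then branch requires 2*x >= 18; else branch requires 2*x >= 18.
Before the if: ((3*k <= 0 -> j < 12) -> 2*x >= 18) and ((not (3*k <= 0 -> j < 12)) -> 2*x >= 18)
Before t := t + 7: ((3*k <= 0 -> j < 12) -> 2*x >= 18) and ((not (3*k <= 0 -> j < 12)) -> 2*x >= 18)
Before k := x - j + 6: ((3*x <= 3*j - 18 -> j < 12) -> 2*x >= 18) and ((not (3*x <= 3*j - 18 -> j < 12)) -> 2*x >= 18)
The weakest precondition is ((3*x <= 3*j - 18 -> j < 12) -> 2*x >= 18) and ((not (3*x <= 3*j - 18 -> j < 12)) -> 2*x >= 18).
Check whether ((3*x <= 3*j - 18 -> j < 12) -> 2*x >= 16) and ((not (3*x <= 3*j - 18 -> j < 12)) -> 2*x >= 18) implies it.
Countermodel: at the initial state j = 0, x = 8, the precondition holds but the weakest precondition fails.
Answer: invalid


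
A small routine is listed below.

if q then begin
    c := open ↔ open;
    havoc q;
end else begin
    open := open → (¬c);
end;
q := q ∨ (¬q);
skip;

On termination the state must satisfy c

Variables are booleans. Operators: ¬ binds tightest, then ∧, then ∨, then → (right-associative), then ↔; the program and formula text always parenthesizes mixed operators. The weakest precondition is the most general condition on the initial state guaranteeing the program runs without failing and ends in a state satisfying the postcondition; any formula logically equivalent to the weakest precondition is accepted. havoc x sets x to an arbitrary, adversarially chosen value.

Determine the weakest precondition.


Working backward. After the program, c must hold.
Before skip: c
Before q := q ∨ (¬q): c
Then branch requires true; else branch requires c.
Before the if: (¬q) → c
Answer: WP = (¬q) → c


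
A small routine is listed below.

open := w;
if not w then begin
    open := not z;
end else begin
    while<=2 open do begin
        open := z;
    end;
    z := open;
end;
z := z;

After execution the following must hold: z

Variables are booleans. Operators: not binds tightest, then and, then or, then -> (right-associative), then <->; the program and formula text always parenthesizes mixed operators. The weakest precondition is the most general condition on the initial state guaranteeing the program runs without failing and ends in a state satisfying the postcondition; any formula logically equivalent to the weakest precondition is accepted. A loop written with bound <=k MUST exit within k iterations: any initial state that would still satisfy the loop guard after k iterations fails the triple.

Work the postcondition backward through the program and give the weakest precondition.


Working backward. After the program, z must hold.
Before z := z: z
Then branch requires z; else branch requires (open -> ((not z) and ((not z) -> z))) and ((not open) -> open).
Before the if: ((not w) -> z) and (w -> ((open -> ((not z) and ((not z) -> z))) and ((not open) -> open)))
Before open := w: ((not w) -> z) and (w -> ((w -> ((not z) and ((not z) -> z))) and ((not w) -> w)))
Answer: WP = ((not w) -> z) and (w -> ((w -> ((not z) and ((not z) -> z))) and ((not w) -> w)))


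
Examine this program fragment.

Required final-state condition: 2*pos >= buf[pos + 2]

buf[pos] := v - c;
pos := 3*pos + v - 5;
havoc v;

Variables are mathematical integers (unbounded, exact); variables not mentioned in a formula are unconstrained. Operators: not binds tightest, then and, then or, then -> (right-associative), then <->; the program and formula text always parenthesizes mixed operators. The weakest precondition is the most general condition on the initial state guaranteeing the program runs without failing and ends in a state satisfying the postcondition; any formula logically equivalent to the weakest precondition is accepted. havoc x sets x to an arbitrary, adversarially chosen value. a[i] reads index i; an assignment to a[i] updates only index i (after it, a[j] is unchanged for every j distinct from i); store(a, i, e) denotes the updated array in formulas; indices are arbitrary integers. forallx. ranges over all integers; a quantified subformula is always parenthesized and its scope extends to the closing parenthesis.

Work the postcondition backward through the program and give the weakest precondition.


Working backward. After the program, 2*pos >= buf[pos + 2] must hold.
Before havoc v: 2*pos >= buf[pos + 2]
Before pos := 3*pos + v - 5: 6*pos + 2*v >= buf[3*pos + v - 3] + 10
Before buf[pos] := v - c: 6*pos + 2*v >= store(buf, pos, -c + v)[3*pos + v - 3] + 10
Answer: WP = 6*pos + 2*v >= store(buf, pos, -c + v)[3*pos + v - 3] + 10


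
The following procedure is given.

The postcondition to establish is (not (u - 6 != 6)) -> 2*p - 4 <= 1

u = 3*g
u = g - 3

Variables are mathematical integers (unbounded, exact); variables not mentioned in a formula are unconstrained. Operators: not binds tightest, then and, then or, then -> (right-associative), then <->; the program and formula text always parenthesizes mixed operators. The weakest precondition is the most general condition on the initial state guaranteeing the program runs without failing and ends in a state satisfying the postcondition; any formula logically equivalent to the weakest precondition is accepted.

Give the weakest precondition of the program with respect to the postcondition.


Working backward. After the program, the postcondition (not (u - 6 != 6)) -> 2*p - 4 <= 1 must hold; in canonical form it is (not (u != 12)) -> 2*p <= 5.
Before u := g - 3: (not (g != 15)) -> 2*p <= 5
Before u := 3*g: (not (g != 15)) -> 2*p <= 5
Answer: WP = (not (g != 15)) -> 2*p <= 5


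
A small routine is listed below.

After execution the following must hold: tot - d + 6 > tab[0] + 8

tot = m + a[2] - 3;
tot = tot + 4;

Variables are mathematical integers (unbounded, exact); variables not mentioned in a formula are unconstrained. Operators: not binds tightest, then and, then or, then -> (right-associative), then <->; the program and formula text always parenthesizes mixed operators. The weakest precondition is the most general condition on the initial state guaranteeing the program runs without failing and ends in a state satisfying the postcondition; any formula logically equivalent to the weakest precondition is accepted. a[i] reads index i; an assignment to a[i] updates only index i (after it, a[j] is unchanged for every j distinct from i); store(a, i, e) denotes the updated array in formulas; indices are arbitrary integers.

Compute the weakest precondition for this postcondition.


Working backward. After the program, the postcondition tot - d + 6 > tab[0] + 8 must hold; in canonical form it is tot > tab[0] + d + 2.
Before tot := tot + 4: tot > tab[0] + d - 2
Before tot := m + a[2] - 3: a[2] + m > tab[0] + d + 1
Answer: WP = a[2] + m > tab[0] + d + 1


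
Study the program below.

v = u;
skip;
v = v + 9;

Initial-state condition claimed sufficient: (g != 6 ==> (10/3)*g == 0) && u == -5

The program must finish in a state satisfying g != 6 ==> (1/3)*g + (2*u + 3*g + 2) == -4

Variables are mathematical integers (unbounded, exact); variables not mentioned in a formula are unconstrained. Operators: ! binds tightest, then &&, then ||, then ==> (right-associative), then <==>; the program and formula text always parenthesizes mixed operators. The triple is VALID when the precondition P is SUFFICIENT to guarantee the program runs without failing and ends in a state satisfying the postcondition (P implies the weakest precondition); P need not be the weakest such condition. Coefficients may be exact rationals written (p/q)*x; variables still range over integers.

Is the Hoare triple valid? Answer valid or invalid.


Working backward. After the program, the postcondition g != 6 ==> (1/3)*g + (2*u + 3*g + 2) == -4 must hold; in canonical form it is g != 6 ==> (10/3)*g + 2*u == -6.
Before v := v + 9: g != 6 ==> (10/3)*g + 2*u == -6
Before skip: g != 6 ==> (10/3)*g + 2*u == -6
Before v := u: g != 6 ==> (10/3)*g + 2*u == -6
The weakest precondition is g != 6 ==> (10/3)*g + 2*u == -6.
Check whether (g != 6 ==> (10/3)*g == 0) && u == -5 implies it.
Countermodel: at the initial state g = 0, u = -5, the precondition holds but the weakest precondition fails.
Answer: invalid


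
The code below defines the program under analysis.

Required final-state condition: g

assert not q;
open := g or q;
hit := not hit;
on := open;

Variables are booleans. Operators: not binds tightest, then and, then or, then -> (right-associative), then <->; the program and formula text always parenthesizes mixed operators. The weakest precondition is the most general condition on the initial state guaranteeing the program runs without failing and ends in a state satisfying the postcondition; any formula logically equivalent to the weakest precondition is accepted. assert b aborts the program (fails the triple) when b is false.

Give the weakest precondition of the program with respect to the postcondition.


Working backward. After the program, g must hold.
Before on := open: g
Before hit := not hit: g
Before open := g or q: g
Before assert not q: (not q) and g
Answer: WP = (not q) and g


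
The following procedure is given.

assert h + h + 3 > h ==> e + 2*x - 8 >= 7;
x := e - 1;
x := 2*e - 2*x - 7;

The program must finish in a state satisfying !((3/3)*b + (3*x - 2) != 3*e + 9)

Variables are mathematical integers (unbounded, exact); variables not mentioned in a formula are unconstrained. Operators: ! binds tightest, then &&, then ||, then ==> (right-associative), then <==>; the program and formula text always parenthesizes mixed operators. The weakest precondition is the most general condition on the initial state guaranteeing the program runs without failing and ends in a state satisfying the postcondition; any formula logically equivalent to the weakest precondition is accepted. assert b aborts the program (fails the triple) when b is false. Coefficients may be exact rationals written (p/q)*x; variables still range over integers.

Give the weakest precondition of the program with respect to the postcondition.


Working backward. After the program, the postcondition !((3/3)*b + (3*x - 2) != 3*e + 9) must hold; in canonical form it is !(b + 3*x != 3*e + 11).
Before x := 2*e - 2*x - 7: !(b + 3*e != 6*x + 32)
Before x := e - 1: !(b != 3*e + 26)
Before assert h + h + 3 > h ==> e + 2*x - 8 >= 7: (h > -3 ==> e + 2*x >= 15) && (!(b != 3*e + 26))
Answer: WP = (h > -3 ==> e + 2*x >= 15) && (!(b != 3*e + 26))
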